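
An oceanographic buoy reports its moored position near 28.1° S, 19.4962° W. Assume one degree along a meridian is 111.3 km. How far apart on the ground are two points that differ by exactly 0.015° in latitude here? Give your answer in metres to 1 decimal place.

1669.5 metres

0.015° × 111300 m/° = 1669.5 m.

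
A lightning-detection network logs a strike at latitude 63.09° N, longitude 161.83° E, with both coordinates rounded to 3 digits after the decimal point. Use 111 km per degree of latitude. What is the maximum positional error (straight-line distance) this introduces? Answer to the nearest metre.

Rounding to 3 decimal places leaves each coordinate within ±0.0005° of the true value.
N–S: 0.0005° × 111000 m/° = 55.5 m.
E–W at 63.09°: 0.0005° × 111000 × cos 63.09° = 0.0005 × 111000 × 0.4526 ≈ 25.1188 m.
Combining orthogonally: (55.5² + 25.1188²)^½ ≈ 60.9196 m.

61 metres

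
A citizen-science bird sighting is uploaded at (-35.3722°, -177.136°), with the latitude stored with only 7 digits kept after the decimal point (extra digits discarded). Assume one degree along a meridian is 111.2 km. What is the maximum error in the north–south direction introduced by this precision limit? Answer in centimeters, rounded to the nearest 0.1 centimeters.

1.1 centimeters

Truncating at 7 decimal places can drop up to a full unit in the last place, so the latitude may be off by as much as 1e-07°.
So the N–S error is at most 1e-07 × 111200 = 0.01112 m.
That is 0.01112 m = 1.112 cm.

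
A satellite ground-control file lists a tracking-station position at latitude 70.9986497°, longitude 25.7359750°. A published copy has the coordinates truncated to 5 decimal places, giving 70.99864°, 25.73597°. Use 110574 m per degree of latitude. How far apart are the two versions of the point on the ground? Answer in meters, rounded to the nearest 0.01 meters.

Δlat = 70.9986497 − 70.99864 = +0.0000097°; Δlon = 25.7359750 − 25.73597 = +0.0000050°.
North–south shift: 0.0000097 × 110574 = 1.07257 m.
East–west at this latitude: 0.0000050° × 110574 × cos 70.9986° ≈ 0.0000050 × 36001.9 = 0.180009 m.
Distance: √(1.07257² + 0.180009²) ≈ 1.08757 m.

1.09 meters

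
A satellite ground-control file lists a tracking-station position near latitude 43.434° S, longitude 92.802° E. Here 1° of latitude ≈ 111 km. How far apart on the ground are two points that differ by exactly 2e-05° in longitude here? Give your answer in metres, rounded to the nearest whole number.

One degree of longitude here spans 111000 × cos 43.434° = 111000 × 0.7262 ≈ 80604.5 m; 2e-05° of that is 1.61209 m.

2 metres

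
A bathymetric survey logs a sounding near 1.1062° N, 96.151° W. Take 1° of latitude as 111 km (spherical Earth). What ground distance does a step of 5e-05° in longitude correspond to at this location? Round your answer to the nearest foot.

18 feet

At 1.1062° a degree of longitude is 111000 × cos 1.1062° ≈ 110979 m, so 5e-05° corresponds to 5.54897 m.
In feet: 5.54897 m ÷ 0.3048 ≈ 18.205 ft.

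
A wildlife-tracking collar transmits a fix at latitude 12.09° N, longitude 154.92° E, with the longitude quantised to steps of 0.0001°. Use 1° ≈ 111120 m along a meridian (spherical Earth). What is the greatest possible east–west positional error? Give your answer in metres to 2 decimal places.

5.43 metres

With a 0.0001° grid the true value lies within half a step, ±0.0001°/2 = ±5e-05°, of the stored one.
One degree of longitude at 12.09° is 111120 × cos 12.09° ≈ 111120 × 0.9778 = 108655 m.
Maximum E–W displacement: 5e-05 × 108655 = 5.43277 m.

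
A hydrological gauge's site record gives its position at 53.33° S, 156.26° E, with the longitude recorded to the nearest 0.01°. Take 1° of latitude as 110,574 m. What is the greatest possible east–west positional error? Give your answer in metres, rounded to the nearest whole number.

330 metres

Rounding to 2 decimal places leaves the longitude within ±0.005° of the true value.
Parallels shrink by cos φ, so at 53.33° a degree of longitude is 110574 × 0.5972 ≈ 66035.4 m.
East–west error: 0.005° × 66035.4 m/° ≈ 330.177 m.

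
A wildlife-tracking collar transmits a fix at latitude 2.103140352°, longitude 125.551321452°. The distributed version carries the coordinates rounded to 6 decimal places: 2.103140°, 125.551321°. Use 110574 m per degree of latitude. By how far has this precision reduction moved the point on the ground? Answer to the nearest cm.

6 cm

Δlat = 2.103140352 − 2.103140 = +0.000000352°; Δlon = 125.551321452 − 125.551321 = +0.000000452°.
N–S: 0.000000352° × 110574 m/° = 0.038922 m.
East–west at this latitude: 0.000000452° × 110574 × cos 2.10314° ≈ 0.000000452 × 110500 = 0.0499458 m.
Combined displacement = (0.038922² + 0.0499458²)^½ ≈ 0.0633207 m.
That is 0.0633207 m = 6.3321 cm.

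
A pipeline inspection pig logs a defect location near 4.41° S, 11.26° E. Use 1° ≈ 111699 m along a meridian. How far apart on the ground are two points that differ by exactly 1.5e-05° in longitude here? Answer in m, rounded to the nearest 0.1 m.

1.7 m

1.5e-05° of longitude at 4.41° is 1.5e-05 × 111699 × cos 4.41° ≈ 1.5e-05 × 111368 = 1.67052 m.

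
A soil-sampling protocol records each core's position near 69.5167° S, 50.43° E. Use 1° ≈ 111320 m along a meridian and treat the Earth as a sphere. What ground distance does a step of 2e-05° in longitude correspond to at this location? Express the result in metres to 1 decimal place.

0.8 metres

One degree of longitude here spans 111320 × cos 69.5167° = 111320 × 0.3499 ≈ 38954.7 m; 2e-05° of that is 0.779094 m.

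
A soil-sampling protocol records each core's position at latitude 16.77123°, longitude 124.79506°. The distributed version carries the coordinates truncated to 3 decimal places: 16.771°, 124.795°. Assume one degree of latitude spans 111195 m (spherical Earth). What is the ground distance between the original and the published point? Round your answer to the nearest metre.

26 metres

Δlat = 16.77123 − 16.771 = +0.00023°; Δlon = 124.79506 − 124.795 = +0.00006°.
North–south shift: 0.00023 × 111195 = 25.5748 m.
E–W at 16.771°: 0.00006° × 111195 × cos 16.771° = 0.00006 × 111195 × 0.9575 ≈ 6.38792 m.
Distance: √(25.5748² + 6.38792²) ≈ 26.3605 m.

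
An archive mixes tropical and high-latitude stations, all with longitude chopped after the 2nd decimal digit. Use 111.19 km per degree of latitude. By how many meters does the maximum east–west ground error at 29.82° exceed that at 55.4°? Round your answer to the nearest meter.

333 meters

Truncating at 2 decimal places can drop up to a full unit in the last place, so the longitude may be off by as much as 0.01°.
At 29.82°: 0.01° × 111190 × cos 29.82° = 0.01 × 111190 × 0.8676 ≈ 964.68 m.
At 55.4°: 0.01° × 111190 × cos 55.4° = 0.01 × 111190 × 0.5678 ≈ 631.39 m.
So the lower-latitude error exceeds the higher by 964.68 − 631.39 = 333.29 m.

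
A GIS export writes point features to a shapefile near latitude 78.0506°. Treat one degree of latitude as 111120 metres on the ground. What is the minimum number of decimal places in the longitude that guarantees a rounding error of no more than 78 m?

At 78.0506° one degree of longitude covers 111120 × cos 78.0506° ≈ 111120 × 0.2070 ≈ 23007.1 m.
N decimal places → at most half a unit in the last place, 0.5 × 10⁻ᴺ° = 23007.1/2 × 10⁻ᴺ m.
Setting 11503.6 × 10⁻ᴺ ≤ 78 gives 10ᴺ ≥ 147.5, i.e. N ≥ 2.17.
So 3 decimal places suffice (11.5 m); 2 would allow up to 115 m.

3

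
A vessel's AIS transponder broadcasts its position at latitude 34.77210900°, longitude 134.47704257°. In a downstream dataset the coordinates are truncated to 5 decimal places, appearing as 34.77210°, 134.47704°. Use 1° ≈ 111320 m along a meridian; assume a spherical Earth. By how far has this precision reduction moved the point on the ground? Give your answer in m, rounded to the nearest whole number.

1 m

Δlat = 34.77210900 − 34.77210 = +0.00000900°; Δlon = 134.47704257 − 134.47704 = +0.00000257°.
North–south shift: 0.00000900 × 111320 = 1.00188 m.
E–W at 34.7721°: 0.00000257° × 111320 × cos 34.7721° = 0.00000257 × 111320 × 0.8214 ≈ 0.235004 m.
Distance: √(1.00188² + 0.235004²) ≈ 1.02907 m.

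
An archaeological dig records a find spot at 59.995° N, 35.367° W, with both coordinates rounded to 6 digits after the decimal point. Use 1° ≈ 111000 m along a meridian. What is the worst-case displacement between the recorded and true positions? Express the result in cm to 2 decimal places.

Rounding to 6 decimal places leaves each coordinate within ±5e-07° of the true value.
Latitude error → 5e-07 × 111000 = 0.0555 m along the meridian.
Longitude error → 5e-07 × 111000 × cos 59.995° = 5e-07 × 111000 × 0.5001 ≈ 0.0277542 m.
Worst case both components are at the extreme and orthogonal: √(0.0555² + 0.0277542²) ≈ 0.0620528 m.
That is 0.0620528 m = 6.2053 cm.

6.21 cm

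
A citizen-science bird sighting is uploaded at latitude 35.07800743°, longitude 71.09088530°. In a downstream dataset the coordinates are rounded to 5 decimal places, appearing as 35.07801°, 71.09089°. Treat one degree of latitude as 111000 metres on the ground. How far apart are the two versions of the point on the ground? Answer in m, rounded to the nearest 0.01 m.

0.51 m

Δlat = 35.07800743 − 35.07801 = -0.00000257°; Δlon = 71.09088530 − 71.09089 = -0.00000470°.
N–S: -0.00000257° × 111000 m/° = -0.28527 m.
E–W at 35.078°: -0.00000470° × 111000 × cos 35.078° = -0.00000470 × 111000 × 0.8184 ≈ -0.426944 m.
Distance: √(0.28527² + 0.426944²) ≈ 0.513478 m.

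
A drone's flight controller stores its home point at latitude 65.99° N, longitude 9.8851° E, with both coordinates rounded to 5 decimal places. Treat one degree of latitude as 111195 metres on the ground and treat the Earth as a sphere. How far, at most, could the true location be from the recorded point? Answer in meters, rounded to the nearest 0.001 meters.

Rounding to 5 decimal places leaves each coordinate within ±5e-06° of the true value.
N–S: 5e-06° × 111195 m/° = 0.555975 m.
E–W at 65.99°: 5e-06° × 111195 × cos 65.99° = 5e-06 × 111195 × 0.4069 ≈ 0.226224 m.
Worst case both components are at the extreme and orthogonal: √(0.555975² + 0.226224²) ≈ 0.600238 m.

0.600 meters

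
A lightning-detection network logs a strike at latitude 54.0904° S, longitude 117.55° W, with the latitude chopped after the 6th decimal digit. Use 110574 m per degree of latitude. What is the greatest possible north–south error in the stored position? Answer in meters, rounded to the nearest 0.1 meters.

Truncating at 6 decimal places can drop up to a full unit in the last place, so the latitude may be off by as much as 1e-06°.
So the N–S error is at most 1e-06 × 110574 = 0.110574 m.

0.1 meters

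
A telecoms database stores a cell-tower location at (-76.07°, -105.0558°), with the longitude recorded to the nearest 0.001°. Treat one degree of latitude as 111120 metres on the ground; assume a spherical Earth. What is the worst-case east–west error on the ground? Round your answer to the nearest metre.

13 metres

Rounding to 3 decimal places leaves the longitude within ±0.0005° of the true value.
One degree of longitude at 76.07° is 111120 × cos 76.07° ≈ 111120 × 0.2407 = 26750.6 m.
So at most 0.0005° × 26750.6 ≈ 13.3753 m east–west.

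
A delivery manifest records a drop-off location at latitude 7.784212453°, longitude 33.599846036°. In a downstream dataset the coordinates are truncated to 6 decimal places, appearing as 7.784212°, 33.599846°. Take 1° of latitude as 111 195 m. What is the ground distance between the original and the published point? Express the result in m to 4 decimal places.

The latitude changed by +0.000000453° and the longitude by +0.000000036°.
North–south shift: 0.000000453 × 111195 = 0.0503713 m.
East–west at this latitude: 0.000000036° × 111195 × cos 7.78421° ≈ 0.000000036 × 110170 = 0.00396613 m.
Combined displacement = (0.0503713² + 0.00396613²)^½ ≈ 0.0505272 m.

0.0505 m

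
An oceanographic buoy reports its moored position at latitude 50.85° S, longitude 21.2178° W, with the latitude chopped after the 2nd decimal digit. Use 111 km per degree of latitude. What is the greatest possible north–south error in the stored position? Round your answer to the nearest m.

1110 m

Truncating at 2 decimal places can drop up to a full unit in the last place, so the latitude may be off by as much as 0.01°.
So the N–S error is at most 0.01 × 111000 = 1110 m.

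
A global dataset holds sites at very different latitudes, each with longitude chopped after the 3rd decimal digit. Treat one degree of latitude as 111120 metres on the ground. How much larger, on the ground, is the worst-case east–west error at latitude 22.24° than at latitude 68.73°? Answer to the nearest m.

63 m

Truncating at 3 decimal places can drop up to a full unit in the last place, so the longitude may be off by as much as 0.001°.
Error at 22.24° = 0.001° × 111120 × cos 22.24° ≈ 111.12 × 0.9256 = 102.85 m.
Error at 68.73° = 0.001° × 111120 × cos 68.73° ≈ 111.12 × 0.3628 = 40.31 m.
Difference: 102.85 − 40.31 = 62.543 m.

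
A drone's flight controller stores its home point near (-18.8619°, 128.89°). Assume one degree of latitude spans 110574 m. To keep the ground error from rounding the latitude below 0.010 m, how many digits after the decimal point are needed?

7 decimal places

One degree of latitude covers 110574 m.
N decimal places → at most half a unit in the last place, 0.5 × 10⁻ᴺ° = 110574/2 × 10⁻ᴺ m.
Need 0.5 × 110574 × 10⁻ᴺ ≤ 0.010 → 10⁻ᴺ ≤ 1.809e-07, so N ≥ 6.74.
N = 6 would give 0.0553 m (too coarse); N = 7 gives 0.00553 m ≤ 0.010 m.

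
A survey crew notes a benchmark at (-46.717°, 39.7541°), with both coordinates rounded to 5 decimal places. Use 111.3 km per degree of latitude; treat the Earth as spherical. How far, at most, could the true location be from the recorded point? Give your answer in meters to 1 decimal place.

Rounding to 5 decimal places leaves each coordinate within ±5e-06° of the true value.
North–south component: 5e-06° × 111300 = 0.5565 m.
East–west component at 46.717°: 5e-06° × 111300 × cos 46.717° ≈ 5e-06 × 76307.5 ≈ 0.381538 m.
Combining orthogonally: (0.5565² + 0.381538²)^½ ≈ 0.674732 m.

0.7 meters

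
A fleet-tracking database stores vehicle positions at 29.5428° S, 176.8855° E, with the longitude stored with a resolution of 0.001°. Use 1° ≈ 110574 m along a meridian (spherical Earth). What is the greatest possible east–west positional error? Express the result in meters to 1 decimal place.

48.1 meters

With a 0.001° grid the true value lies within half a step, ±0.001°/2 = ±0.0005°, of the stored one.
Parallels shrink by cos φ, so at 29.5428° a degree of longitude is 110574 × 0.8700 ≈ 96198 m.
So at most 0.0005° × 96198 ≈ 48.099 m east–west.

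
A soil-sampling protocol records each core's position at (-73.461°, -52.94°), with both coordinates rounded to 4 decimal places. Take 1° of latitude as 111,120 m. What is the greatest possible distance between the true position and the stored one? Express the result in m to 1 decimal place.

Rounding to 4 decimal places leaves each coordinate within ±5e-05° of the true value.
North–south component: 5e-05° × 111120 = 5.556 m.
East–west component at 73.461°: 5e-05° × 111120 × cos 73.461° ≈ 5e-05 × 31632.3 ≈ 1.58162 m.
The two errors are perpendicular, so the maximum displacement is √(5.556² + 1.58162²) ≈ 5.77673 m.

5.8 m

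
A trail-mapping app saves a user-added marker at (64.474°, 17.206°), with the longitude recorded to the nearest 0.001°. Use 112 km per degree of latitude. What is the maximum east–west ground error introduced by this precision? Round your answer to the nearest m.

24 m

Rounding to 3 decimal places leaves the longitude within ±0.0005° of the true value.
Parallels shrink by cos φ, so at 64.474° a degree of longitude is 112000 × 0.4309 ≈ 48263.1 m.
Maximum E–W displacement: 0.0005 × 48263.1 = 24.1316 m.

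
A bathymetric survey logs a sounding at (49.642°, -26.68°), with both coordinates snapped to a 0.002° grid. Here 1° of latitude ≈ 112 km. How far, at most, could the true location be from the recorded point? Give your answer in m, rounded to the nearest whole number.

With a 0.002° grid the true value lies within half a step, ±0.002°/2 = ±0.001°, of the stored one.
N–S: 0.001° × 112000 m/° = 112 m.
Longitude error → 0.001 × 112000 × cos 49.642° = 0.001 × 112000 × 0.6476 ≈ 72.5269 m.
The two errors are perpendicular, so the maximum displacement is √(112² + 72.5269²) ≈ 133.432 m.

133 m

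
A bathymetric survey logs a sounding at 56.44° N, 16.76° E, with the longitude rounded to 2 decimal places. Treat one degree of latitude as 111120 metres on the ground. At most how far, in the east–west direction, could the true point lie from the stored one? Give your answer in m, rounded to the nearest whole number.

307 m

Rounding to 2 decimal places leaves the longitude within ±0.005° of the true value.
One degree of longitude at 56.44° is 111120 × cos 56.44° ≈ 111120 × 0.5528 = 61428.2 m.
So at most 0.005° × 61428.2 ≈ 307.141 m east–west.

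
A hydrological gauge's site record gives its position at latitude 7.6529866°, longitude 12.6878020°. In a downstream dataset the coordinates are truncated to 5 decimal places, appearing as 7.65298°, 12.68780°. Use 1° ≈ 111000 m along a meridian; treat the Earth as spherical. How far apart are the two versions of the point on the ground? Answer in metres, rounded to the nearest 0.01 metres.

0.76 metres

The latitude changed by +0.0000066° and the longitude by +0.0000020°.
North–south shift: 0.0000066 × 111000 = 0.7326 m.
E–W at 7.65298°: 0.0000020° × 111000 × cos 7.65298° = 0.0000020 × 111000 × 0.9911 ≈ 0.220023 m.
Hypotenuse of the two orthogonal shifts: √(0.7326² + 0.220023²) = 0.764927 m.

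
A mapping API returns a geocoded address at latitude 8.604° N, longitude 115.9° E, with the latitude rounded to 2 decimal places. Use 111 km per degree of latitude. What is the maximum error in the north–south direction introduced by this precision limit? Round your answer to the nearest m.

Rounding to 2 decimal places leaves the latitude within ±0.005° of the true value.
So the N–S error is at most 0.005 × 111000 = 555 m.

555 m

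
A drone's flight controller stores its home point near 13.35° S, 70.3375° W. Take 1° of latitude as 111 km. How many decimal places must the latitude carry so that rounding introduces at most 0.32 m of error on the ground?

6 decimal places

One degree of latitude covers 111000 m.
N decimal places → at most half a unit in the last place, 0.5 × 10⁻ᴺ° = 111000/2 × 10⁻ᴺ m.
Need 0.5 × 111000 × 10⁻ᴺ ≤ 0.32 → 10⁻ᴺ ≤ 5.766e-06, so N ≥ 5.24.
N = 5 would give 0.555 m (too coarse); N = 6 gives 0.0555 m ≤ 0.32 m.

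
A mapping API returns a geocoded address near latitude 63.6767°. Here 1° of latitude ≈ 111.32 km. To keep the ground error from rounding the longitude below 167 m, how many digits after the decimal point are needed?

3 decimal places

At 63.6767° one degree of longitude covers 111320 × cos 63.6767° ≈ 111320 × 0.4434 ≈ 49363.3 m.
Rounding to N decimal places gives at most 0.5 × 10⁻ᴺ degrees of error, i.e. 0.5 × 10⁻ᴺ × 49363.3 m.
Setting 24681.6 × 10⁻ᴺ ≤ 167 gives 10ᴺ ≥ 147.8, i.e. N ≥ 2.17.
So 3 decimal places suffice (24.7 m); 2 would allow up to 247 m.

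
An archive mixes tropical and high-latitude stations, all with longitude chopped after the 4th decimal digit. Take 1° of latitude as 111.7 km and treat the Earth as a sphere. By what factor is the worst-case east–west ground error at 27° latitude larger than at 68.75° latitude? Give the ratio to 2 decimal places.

Truncating at 4 decimal places can drop up to a full unit in the last place, so the longitude may be off by as much as 0.0001°.
Error at 27° = 0.0001° × 111700 × cos 27° ≈ 11.17 × 0.8910 = 9.9525 m.
At 68.75°: 0.0001° × 111700 × cos 68.75° = 0.0001 × 111700 × 0.3624 ≈ 4.0484 m.
The ratio reduces to cos 27° / cos 68.75° = 0.8910/0.3624 ≈ 2.4584.

2.46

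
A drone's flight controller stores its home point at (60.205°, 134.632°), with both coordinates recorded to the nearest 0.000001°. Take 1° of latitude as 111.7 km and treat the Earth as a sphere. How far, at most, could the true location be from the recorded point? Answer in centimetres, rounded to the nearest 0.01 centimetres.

6.24 centimetres

Rounding to 6 decimal places leaves each coordinate within ±5e-07° of the true value.
N–S: 5e-07° × 111700 m/° = 0.05585 m.
East–west component at 60.205°: 5e-07° × 111700 × cos 60.205° ≈ 5e-07 × 55503.5 ≈ 0.0277518 m.
Worst case both components are at the extreme and orthogonal: √(0.05585² + 0.0277518²) ≈ 0.0623649 m.
That is 0.0623649 m = 6.2365 cm.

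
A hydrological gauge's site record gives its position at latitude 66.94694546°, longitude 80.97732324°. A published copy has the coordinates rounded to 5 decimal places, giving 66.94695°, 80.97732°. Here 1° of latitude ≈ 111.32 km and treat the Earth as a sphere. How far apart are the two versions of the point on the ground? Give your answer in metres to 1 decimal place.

0.5 metres

The latitude changed by -0.00000454° and the longitude by +0.00000324°.
North–south shift: -0.00000454 × 111320 = -0.505393 m.
East–west at this latitude: 0.00000324° × 111320 × cos 66.947° ≈ 0.00000324 × 43591 = 0.141235 m.
Hypotenuse of the two orthogonal shifts: √(0.505393² + 0.141235²) = 0.524756 m.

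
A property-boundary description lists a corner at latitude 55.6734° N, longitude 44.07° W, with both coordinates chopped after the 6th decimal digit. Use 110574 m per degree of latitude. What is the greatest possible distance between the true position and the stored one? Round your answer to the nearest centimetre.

Truncating at 6 decimal places can drop up to a full unit in the last place, so each coordinate may be off by as much as 1e-06°.
N–S: 1e-06° × 110574 m/° = 0.110574 m.
East–west component at 55.6734°: 1e-06° × 110574 × cos 55.6734° ≈ 1e-06 × 62353.7 ≈ 0.0623537 m.
The two errors are perpendicular, so the maximum displacement is √(0.110574² + 0.0623537²) ≈ 0.126943 m.
That is 0.126943 m = 12.694 cm.

13 centimetres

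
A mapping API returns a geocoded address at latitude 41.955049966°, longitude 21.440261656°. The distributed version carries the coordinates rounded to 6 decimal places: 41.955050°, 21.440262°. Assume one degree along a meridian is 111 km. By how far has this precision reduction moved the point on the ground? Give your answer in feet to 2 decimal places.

The latitude changed by -0.000000034° and the longitude by -0.000000344°.
North–south shift: -0.000000034 × 111000 = -0.003774 m.
East–west at this latitude: -0.000000344° × 111000 × cos 41.955° ≈ -0.000000344 × 82547.3 = -0.0283963 m.
Combined displacement = (0.003774² + 0.0283963²)^½ ≈ 0.028646 m.
Converting: 0.028646 m × 3.2808 ft/m ≈ 0.093983 ft.

0.09 feet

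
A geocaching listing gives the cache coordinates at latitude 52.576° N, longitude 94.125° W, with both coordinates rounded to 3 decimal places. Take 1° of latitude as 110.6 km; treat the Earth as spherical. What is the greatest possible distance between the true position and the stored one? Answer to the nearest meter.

Rounding to 3 decimal places leaves each coordinate within ±0.0005° of the true value.
N–S: 0.0005° × 110600 m/° = 55.3 m.
Longitude error → 0.0005 × 110600 × cos 52.576° = 0.0005 × 110600 × 0.6077 ≈ 33.6063 m.
The two errors are perpendicular, so the maximum displacement is √(55.3² + 33.6063²) ≈ 64.7107 m.

65 meters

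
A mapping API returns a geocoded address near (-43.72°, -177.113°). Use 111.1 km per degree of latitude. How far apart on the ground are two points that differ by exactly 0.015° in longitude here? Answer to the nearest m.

At 43.72° a degree of longitude is 111100 × cos 43.72° ≈ 80294.9 m, so 0.015° corresponds to 1204.42 m.

1204 m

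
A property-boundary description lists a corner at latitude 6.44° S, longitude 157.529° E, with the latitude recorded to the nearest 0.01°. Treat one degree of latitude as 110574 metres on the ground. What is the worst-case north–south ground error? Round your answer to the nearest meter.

Rounding to 2 decimal places leaves the latitude within ±0.005° of the true value.
Along the meridian that is 0.005° × 110574 m/° = 552.87 m.

553 meters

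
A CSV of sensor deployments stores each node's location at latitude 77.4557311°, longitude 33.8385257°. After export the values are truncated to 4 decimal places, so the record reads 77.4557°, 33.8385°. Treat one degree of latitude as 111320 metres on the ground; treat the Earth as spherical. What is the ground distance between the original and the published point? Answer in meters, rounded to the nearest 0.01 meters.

The latitude changed by +0.0000311° and the longitude by +0.0000257°.
N–S: 0.0000311° × 111320 m/° = 3.46205 m.
E–W at 77.4557°: 0.0000257° × 111320 × cos 77.4557° = 0.0000257 × 111320 × 0.2172 ≈ 0.621377 m.
Combined displacement = (3.46205² + 0.621377²)^½ ≈ 3.51737 m.

3.52 meters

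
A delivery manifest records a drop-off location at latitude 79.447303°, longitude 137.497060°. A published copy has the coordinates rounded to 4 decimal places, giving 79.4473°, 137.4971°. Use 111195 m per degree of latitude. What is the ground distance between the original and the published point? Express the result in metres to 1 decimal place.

0.9 metres

The latitude changed by +0.000003° and the longitude by -0.000040°.
N–S: 0.000003° × 111195 m/° = 0.333585 m.
E–W at 79.4473°: -0.000040° × 111195 × cos 79.4473° = -0.000040 × 111195 × 0.1831 ≈ -0.814569 m.
Combined displacement = (0.333585² + 0.814569²)^½ ≈ 0.880228 m.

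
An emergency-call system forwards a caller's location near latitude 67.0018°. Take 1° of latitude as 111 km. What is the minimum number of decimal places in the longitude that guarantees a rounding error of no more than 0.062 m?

6 decimal places

At 67.0018° one degree of longitude covers 111000 × cos 67.0018° ≈ 111000 × 0.3907 ≈ 43367.9 m.
Rounding to N decimal places gives at most 0.5 × 10⁻ᴺ degrees of error, i.e. 0.5 × 10⁻ᴺ × 43367.9 m.
Setting 21684 × 10⁻ᴺ ≤ 0.062 gives 10ᴺ ≥ 3.497e+05, i.e. N ≥ 5.54.
So 6 decimal places suffice (0.0217 m); 5 would allow up to 0.217 m.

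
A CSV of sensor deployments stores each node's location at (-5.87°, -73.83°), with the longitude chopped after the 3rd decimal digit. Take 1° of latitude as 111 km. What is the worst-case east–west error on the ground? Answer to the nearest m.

110 m

Truncating at 3 decimal places can drop up to a full unit in the last place, so the longitude may be off by as much as 0.001°.
One degree of longitude at 5.87° is 111000 × cos 5.87° ≈ 111000 × 0.9948 = 110418 m.
So at most 0.001° × 110418 ≈ 110.418 m east–west.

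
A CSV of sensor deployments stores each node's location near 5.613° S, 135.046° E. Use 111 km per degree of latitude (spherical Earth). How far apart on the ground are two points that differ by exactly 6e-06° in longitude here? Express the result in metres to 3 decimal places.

At 5.613° a degree of longitude is 111000 × cos 5.613° ≈ 110468 m, so 6e-06° corresponds to 0.662807 m.

0.663 metres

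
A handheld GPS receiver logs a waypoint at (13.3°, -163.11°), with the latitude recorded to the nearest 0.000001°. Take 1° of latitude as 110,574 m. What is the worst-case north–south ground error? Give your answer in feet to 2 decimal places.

Rounding to 6 decimal places leaves the latitude within ±5e-07° of the true value.
North–south distance: 5e-07° × 110574 m/° = 0.055287 m.
Converting: 0.055287 m × 3.2808 ft/m ≈ 0.18139 ft.

0.18 feet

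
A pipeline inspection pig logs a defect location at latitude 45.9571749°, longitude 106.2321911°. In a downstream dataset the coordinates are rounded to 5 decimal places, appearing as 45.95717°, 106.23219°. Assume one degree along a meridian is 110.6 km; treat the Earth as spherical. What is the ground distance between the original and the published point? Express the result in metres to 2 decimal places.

The latitude changed by +0.0000049° and the longitude by +0.0000011°.
North–south shift: 0.0000049 × 110600 = 0.54194 m.
East–west at this latitude: 0.0000011° × 110600 × cos 45.9572° ≈ 0.0000011 × 76888.7 = 0.0845775 m.
Hypotenuse of the two orthogonal shifts: √(0.54194² + 0.0845775²) = 0.5485 m.

0.55 metres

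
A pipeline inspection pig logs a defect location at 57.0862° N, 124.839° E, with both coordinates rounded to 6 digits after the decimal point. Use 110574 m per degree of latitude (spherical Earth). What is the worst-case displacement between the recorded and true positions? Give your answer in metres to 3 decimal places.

Rounding to 6 decimal places leaves each coordinate within ±5e-07° of the true value.
N–S: 5e-07° × 110574 m/° = 0.055287 m.
E–W at 57.0862°: 5e-07° × 110574 × cos 57.0862° = 5e-07 × 110574 × 0.5434 ≈ 0.0300417 m.
The two errors are perpendicular, so the maximum displacement is √(0.055287² + 0.0300417²) ≈ 0.0629218 m.

0.063 metres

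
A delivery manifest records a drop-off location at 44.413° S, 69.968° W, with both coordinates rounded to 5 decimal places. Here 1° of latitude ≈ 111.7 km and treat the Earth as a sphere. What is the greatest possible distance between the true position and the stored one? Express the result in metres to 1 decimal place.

0.7 metres

Rounding to 5 decimal places leaves each coordinate within ±5e-06° of the true value.
North–south component: 5e-06° × 111700 = 0.5585 m.
E–W at 44.413°: 5e-06° × 111700 × cos 44.413° = 5e-06 × 111700 × 0.7143 ≈ 0.398944 m.
Worst case both components are at the extreme and orthogonal: √(0.5585² + 0.398944²) ≈ 0.686352 m.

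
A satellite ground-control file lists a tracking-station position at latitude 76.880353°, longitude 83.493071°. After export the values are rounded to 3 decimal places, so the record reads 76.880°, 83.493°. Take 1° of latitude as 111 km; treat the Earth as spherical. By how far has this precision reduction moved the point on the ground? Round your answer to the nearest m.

39 m

The latitude changed by +0.000353° and the longitude by +0.000071°.
North–south shift: 0.000353 × 111000 = 39.183 m.
East–west at this latitude: 0.000071° × 111000 × cos 76.88° ≈ 0.000071 × 25196 = 1.78892 m.
Distance: √(39.183² + 1.78892²) ≈ 39.2238 m.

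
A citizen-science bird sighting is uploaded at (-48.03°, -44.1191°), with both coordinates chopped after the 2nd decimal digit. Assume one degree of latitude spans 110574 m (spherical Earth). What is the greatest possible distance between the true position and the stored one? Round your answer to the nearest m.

Truncating at 2 decimal places can drop up to a full unit in the last place, so each coordinate may be off by as much as 0.01°.
N–S: 0.01° × 110574 m/° = 1105.74 m.
East–west component at 48.03°: 0.01° × 110574 × cos 48.03° ≈ 0.01 × 73945.4 ≈ 739.454 m.
Worst case both components are at the extreme and orthogonal: √(1105.74² + 739.454²) ≈ 1330.21 m.

1330 m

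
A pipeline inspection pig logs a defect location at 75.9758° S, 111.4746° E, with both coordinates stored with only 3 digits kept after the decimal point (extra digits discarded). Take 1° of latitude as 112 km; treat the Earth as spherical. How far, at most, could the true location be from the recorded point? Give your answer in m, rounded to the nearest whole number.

115 m

Truncating at 3 decimal places can drop up to a full unit in the last place, so each coordinate may be off by as much as 0.001°.
North–south component: 0.001° × 112000 = 112 m.
Longitude error → 0.001 × 112000 × cos 75.9758° = 0.001 × 112000 × 0.2423 ≈ 27.1412 m.
The two errors are perpendicular, so the maximum displacement is √(112² + 27.1412²) ≈ 115.242 m.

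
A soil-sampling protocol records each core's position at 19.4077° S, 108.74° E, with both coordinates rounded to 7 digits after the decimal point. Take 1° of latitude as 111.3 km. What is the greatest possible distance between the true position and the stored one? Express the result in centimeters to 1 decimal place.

0.8 centimeters

Rounding to 7 decimal places leaves each coordinate within ±5e-08° of the true value.
North–south component: 5e-08° × 111300 = 0.005565 m.
Longitude error → 5e-08 × 111300 × cos 19.4077° = 5e-08 × 111300 × 0.9432 ≈ 0.00524879 m.
The two errors are perpendicular, so the maximum displacement is √(0.005565² + 0.00524879²) ≈ 0.00764977 m.
That is 0.00764977 m = 0.76498 cm.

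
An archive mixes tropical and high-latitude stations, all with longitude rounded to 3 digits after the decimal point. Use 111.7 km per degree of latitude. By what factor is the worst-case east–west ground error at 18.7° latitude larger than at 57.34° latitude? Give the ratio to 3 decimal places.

1.755

Rounding to 3 decimal places leaves the longitude within ±0.0005° of the true value.
At 18.7°: 0.0005° × 111700 × cos 18.7° = 0.0005 × 111700 × 0.9472 ≈ 52.902 m.
At 57.34°: 0.0005° × 111700 × cos 57.34° = 0.0005 × 111700 × 0.5397 ≈ 30.14 m.
Ratio: 52.902 / 30.14 = cos 18.7° / cos 57.34° ≈ 1.7552.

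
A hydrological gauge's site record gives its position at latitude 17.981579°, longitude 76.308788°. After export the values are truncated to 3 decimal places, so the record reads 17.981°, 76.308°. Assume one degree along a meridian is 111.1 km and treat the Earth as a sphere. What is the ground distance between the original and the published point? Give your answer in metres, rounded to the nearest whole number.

105 metres

Δlat = 17.981579 − 17.981 = +0.000579°; Δlon = 76.308788 − 76.308 = +0.000788°.
N–S: 0.000579° × 111100 m/° = 64.3269 m.
East–west at this latitude: 0.000788° × 111100 × cos 17.981° ≈ 0.000788 × 105674 = 83.2709 m.
Hypotenuse of the two orthogonal shifts: √(64.3269² + 83.2709²) = 105.224 m.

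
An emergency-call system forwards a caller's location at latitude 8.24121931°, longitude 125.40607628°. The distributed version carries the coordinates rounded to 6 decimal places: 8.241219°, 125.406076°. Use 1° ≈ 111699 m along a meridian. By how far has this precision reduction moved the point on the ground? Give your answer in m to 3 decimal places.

0.046 m

Δlat = 8.24121931 − 8.241219 = +0.00000031°; Δlon = 125.40607628 − 125.406076 = +0.00000028°.
North–south shift: 0.00000031 × 111699 = 0.0346267 m.
East–west at this latitude: 0.00000028° × 111699 × cos 8.24122° ≈ 0.00000028 × 110546 = 0.0309527 m.
Combined displacement = (0.0346267² + 0.0309527²)^½ ≈ 0.0464444 m.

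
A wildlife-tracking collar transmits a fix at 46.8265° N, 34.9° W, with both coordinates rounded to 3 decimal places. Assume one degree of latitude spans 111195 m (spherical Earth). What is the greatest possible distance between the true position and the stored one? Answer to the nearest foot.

221 feet

Rounding to 3 decimal places leaves each coordinate within ±0.0005° of the true value.
North–south component: 0.0005° × 111195 = 55.5975 m.
East–west component at 46.8265°: 0.0005° × 111195 × cos 46.8265° ≈ 0.0005 × 76080.7 ≈ 38.0404 m.
Worst case both components are at the extreme and orthogonal: √(55.5975² + 38.0404²) ≈ 67.3658 m.
In feet: 67.3658 m ÷ 0.3048 ≈ 221.02 ft.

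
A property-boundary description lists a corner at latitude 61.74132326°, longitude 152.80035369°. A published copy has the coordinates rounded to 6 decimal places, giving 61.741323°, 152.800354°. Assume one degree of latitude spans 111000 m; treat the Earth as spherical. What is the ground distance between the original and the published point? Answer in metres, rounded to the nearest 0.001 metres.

The latitude changed by +0.00000026° and the longitude by -0.00000031°.
North–south shift: 0.00000026 × 111000 = 0.02886 m.
East–west at this latitude: -0.00000031° × 111000 × cos 61.7413° ≈ -0.00000031 × 52553.3 = -0.0162915 m.
Distance: √(0.02886² + 0.0162915²) ≈ 0.0331408 m.

0.033 metres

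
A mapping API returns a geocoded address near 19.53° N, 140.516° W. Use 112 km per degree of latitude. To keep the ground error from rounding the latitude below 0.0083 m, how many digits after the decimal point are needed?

7 decimal places

One degree of latitude covers 112000 m.
N decimal places → at most half a unit in the last place, 0.5 × 10⁻ᴺ° = 112000/2 × 10⁻ᴺ m.
Need 0.5 × 112000 × 10⁻ᴺ ≤ 0.0083 → 10⁻ᴺ ≤ 1.482e-07, so N ≥ 6.83.
So 7 decimal places suffice (0.0056 m); 6 would allow up to 0.056 m.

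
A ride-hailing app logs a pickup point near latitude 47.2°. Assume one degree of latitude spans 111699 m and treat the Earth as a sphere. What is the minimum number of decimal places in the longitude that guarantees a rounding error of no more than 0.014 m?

At 47.2° one degree of longitude covers 111699 × cos 47.2° ≈ 111699 × 0.6794 ≈ 75892.9 m.
N decimal places → at most half a unit in the last place, 0.5 × 10⁻ᴺ° = 75892.9/2 × 10⁻ᴺ m.
Need 0.5 × 75892.9 × 10⁻ᴺ ≤ 0.014 → 10⁻ᴺ ≤ 3.689e-07, so N ≥ 6.43.
So 7 decimal places suffice (0.00379 m); 6 would allow up to 0.0379 m.

7 decimal places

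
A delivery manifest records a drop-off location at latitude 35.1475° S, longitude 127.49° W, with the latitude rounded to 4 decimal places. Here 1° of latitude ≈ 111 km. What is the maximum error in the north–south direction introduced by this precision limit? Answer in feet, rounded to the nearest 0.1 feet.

Rounding to 4 decimal places leaves the latitude within ±5e-05° of the true value.
Along the meridian that is 5e-05° × 111000 m/° = 5.55 m.
Converting: 5.55 m × 3.2808 ft/m ≈ 18.209 ft.

18.2 feet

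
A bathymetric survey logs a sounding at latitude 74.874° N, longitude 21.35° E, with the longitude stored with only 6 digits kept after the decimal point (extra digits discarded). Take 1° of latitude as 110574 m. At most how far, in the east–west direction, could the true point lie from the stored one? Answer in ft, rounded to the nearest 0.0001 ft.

0.0947 ft

Truncating at 6 decimal places can drop up to a full unit in the last place, so the longitude may be off by as much as 1e-06°.
At latitude 74.874° a degree of longitude spans 110574 m × cos 74.874° = 110574 × 0.2609 ≈ 28853.5 m.
East–west error: 1e-06° × 28853.5 m/° ≈ 0.0288535 m.
Converting: 0.0288535 m × 3.2808 ft/m ≈ 0.094664 ft.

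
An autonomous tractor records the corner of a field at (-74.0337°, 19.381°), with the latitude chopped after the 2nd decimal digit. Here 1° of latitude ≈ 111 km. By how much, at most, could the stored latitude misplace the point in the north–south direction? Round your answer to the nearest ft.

Truncating at 2 decimal places can drop up to a full unit in the last place, so the latitude may be off by as much as 0.01°.
Along the meridian that is 0.01° × 111000 m/° = 1110 m.
In feet: 1110 m ÷ 0.3048 ≈ 3641.7 ft.

3642 ft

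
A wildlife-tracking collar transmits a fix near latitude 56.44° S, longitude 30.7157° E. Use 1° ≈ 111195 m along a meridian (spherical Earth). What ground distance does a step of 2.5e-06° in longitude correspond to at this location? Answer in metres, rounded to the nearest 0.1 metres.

At 56.44° a degree of longitude is 111195 × cos 56.44° ≈ 61469.7 m, so 2.5e-06° corresponds to 0.153674 m.

0.2 metres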